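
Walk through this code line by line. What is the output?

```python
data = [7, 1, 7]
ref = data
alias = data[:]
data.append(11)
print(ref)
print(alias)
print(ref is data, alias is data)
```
[7, 1, 7, 11]
[7, 1, 7]
True False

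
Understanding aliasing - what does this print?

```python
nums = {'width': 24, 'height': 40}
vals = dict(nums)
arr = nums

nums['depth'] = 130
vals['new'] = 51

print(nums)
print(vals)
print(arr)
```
{'width': 24, 'height': 40, 'depth': 130}
{'width': 24, 'height': 40, 'new': 51}
{'width': 24, 'height': 40, 'depth': 130}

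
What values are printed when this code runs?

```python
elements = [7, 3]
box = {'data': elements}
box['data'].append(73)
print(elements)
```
[7, 3, 73]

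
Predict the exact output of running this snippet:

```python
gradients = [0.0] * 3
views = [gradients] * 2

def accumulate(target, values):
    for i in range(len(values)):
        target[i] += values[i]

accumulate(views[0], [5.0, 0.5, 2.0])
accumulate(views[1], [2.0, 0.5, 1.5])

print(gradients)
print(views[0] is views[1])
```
[7.0, 1.0, 3.5]
True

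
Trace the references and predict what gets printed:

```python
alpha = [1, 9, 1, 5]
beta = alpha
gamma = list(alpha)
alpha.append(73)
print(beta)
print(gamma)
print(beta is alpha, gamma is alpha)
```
[1, 9, 1, 5, 73]
[1, 9, 1, 5]
True False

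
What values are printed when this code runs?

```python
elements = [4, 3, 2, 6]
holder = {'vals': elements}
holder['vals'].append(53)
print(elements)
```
[4, 3, 2, 6, 53]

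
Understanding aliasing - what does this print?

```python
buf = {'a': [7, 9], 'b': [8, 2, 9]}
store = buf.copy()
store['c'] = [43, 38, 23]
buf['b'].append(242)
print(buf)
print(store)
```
{'a': [7, 9], 'b': [8, 2, 9, 242]}
{'a': [7, 9], 'b': [8, 2, 9, 242], 'c': [43, 38, 23]}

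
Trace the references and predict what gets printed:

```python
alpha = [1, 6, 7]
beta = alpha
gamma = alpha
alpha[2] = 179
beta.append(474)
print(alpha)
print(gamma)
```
[1, 6, 179, 474]
[1, 6, 179, 474]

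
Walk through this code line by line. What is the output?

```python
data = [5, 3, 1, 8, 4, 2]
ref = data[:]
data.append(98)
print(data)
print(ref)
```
[5, 3, 1, 8, 4, 2, 98]
[5, 3, 1, 8, 4, 2]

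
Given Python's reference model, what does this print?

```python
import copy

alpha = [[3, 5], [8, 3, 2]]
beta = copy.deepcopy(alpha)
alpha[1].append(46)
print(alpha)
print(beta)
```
[[3, 5], [8, 3, 2, 46]]
[[3, 5], [8, 3, 2]]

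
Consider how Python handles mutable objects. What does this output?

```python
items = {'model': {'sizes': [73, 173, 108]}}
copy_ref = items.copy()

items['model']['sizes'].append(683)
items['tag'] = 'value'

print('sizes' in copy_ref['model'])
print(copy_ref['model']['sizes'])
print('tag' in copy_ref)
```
True
[73, 173, 108, 683]
False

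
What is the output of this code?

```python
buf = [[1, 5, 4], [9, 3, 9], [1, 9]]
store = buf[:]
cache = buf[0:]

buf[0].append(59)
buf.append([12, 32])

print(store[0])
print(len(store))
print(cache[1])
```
[1, 5, 4, 59]
3
[9, 3, 9]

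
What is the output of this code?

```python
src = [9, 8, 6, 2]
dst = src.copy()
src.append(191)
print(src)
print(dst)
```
[9, 8, 6, 2, 191]
[9, 8, 6, 2]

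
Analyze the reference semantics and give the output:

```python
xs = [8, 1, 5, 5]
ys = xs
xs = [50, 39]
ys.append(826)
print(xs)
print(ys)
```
[50, 39]
[8, 1, 5, 5, 826]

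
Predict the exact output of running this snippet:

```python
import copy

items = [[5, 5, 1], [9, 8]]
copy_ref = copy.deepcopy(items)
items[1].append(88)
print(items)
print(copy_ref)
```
[[5, 5, 1], [9, 8, 88]]
[[5, 5, 1], [9, 8]]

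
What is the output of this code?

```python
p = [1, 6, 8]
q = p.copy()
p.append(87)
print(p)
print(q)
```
[1, 6, 8, 87]
[1, 6, 8]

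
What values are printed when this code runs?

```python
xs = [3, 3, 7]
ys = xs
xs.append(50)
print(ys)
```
[3, 3, 7, 50]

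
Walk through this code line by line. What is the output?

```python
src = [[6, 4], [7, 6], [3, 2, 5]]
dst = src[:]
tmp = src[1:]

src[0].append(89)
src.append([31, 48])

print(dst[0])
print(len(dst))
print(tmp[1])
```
[6, 4, 89]
3
[3, 2, 5]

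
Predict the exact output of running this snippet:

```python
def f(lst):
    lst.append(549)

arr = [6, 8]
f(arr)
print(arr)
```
[6, 8, 549]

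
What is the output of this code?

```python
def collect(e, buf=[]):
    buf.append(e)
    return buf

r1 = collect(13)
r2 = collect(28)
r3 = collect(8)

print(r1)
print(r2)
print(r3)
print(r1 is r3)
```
[13, 28, 8]
[13, 28, 8]
[13, 28, 8]
True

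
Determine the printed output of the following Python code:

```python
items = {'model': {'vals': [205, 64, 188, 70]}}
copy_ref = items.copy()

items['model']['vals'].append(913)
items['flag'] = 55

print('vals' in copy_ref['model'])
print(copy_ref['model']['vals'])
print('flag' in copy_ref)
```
True
[205, 64, 188, 70, 913]
False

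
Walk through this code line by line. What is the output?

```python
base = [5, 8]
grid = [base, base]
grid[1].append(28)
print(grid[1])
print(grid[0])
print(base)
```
[5, 8, 28]
[5, 8, 28]
[5, 8, 28]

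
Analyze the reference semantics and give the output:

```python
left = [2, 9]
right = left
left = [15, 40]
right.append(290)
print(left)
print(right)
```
[15, 40]
[2, 9, 290]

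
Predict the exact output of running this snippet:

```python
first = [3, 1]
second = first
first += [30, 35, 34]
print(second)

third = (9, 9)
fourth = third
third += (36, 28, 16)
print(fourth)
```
[3, 1, 30, 35, 34]
(9, 9)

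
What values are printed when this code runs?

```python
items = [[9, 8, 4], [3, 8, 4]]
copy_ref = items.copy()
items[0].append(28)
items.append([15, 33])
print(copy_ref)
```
[[9, 8, 4, 28], [3, 8, 4]]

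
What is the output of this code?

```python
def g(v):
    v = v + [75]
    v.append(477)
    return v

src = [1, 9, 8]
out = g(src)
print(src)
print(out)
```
[1, 9, 8]
[1, 9, 8, 75, 477]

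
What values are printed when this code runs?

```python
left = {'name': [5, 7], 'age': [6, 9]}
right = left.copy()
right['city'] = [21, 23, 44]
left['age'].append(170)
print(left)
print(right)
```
{'name': [5, 7], 'age': [6, 9, 170]}
{'name': [5, 7], 'age': [6, 9, 170], 'city': [21, 23, 44]}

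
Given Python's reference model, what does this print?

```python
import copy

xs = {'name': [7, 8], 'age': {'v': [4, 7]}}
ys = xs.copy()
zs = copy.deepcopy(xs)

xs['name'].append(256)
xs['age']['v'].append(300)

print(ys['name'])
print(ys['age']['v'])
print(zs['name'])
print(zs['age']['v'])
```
[7, 8, 256]
[4, 7, 300]
[7, 8]
[4, 7]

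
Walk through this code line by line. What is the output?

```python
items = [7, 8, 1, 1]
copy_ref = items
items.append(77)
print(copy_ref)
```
[7, 8, 1, 1, 77]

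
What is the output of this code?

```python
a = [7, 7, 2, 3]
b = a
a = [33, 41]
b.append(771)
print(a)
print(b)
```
[33, 41]
[7, 7, 2, 3, 771]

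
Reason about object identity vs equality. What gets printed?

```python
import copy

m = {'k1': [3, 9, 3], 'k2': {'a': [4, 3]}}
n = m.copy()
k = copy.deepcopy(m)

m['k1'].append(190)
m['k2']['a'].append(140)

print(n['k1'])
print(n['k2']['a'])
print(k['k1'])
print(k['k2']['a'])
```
[3, 9, 3, 190]
[4, 3, 140]
[3, 9, 3]
[4, 3]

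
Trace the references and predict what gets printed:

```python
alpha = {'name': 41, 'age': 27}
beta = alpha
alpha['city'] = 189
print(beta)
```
{'name': 41, 'age': 27, 'city': 189}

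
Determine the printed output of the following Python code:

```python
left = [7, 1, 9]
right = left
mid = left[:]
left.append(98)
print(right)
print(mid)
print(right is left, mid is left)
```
[7, 1, 9, 98]
[7, 1, 9]
True False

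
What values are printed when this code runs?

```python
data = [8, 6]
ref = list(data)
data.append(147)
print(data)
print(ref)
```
[8, 6, 147]
[8, 6]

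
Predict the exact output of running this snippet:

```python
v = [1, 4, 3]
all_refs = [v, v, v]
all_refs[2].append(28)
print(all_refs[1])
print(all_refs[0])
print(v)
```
[1, 4, 3, 28]
[1, 4, 3, 28]
[1, 4, 3, 28]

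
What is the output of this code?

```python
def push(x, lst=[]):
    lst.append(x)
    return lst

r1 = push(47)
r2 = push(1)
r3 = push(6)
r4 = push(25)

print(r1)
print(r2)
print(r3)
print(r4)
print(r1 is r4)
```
[47, 1, 6, 25]
[47, 1, 6, 25]
[47, 1, 6, 25]
[47, 1, 6, 25]
True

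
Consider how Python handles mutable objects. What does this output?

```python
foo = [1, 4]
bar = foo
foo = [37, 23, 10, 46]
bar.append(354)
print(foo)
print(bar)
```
[37, 23, 10, 46]
[1, 4, 354]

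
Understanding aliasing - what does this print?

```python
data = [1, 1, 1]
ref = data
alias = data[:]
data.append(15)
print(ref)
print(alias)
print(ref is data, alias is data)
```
[1, 1, 1, 15]
[1, 1, 1]
True False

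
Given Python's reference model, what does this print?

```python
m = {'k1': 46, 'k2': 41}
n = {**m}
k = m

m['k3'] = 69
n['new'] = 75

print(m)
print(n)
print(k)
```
{'k1': 46, 'k2': 41, 'k3': 69}
{'k1': 46, 'k2': 41, 'new': 75}
{'k1': 46, 'k2': 41, 'k3': 69}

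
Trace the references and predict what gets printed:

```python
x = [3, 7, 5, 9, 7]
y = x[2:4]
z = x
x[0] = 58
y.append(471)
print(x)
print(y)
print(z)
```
[58, 7, 5, 9, 7]
[5, 9, 471]
[58, 7, 5, 9, 7]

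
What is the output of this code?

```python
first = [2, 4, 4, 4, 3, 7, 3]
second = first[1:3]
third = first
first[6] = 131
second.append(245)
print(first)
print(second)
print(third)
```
[2, 4, 4, 4, 3, 7, 131]
[4, 4, 245]
[2, 4, 4, 4, 3, 7, 131]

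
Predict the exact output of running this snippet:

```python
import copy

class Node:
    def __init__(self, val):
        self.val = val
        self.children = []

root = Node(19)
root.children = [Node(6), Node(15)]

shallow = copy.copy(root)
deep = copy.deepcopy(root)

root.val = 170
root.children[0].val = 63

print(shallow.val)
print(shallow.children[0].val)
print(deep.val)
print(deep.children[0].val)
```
19
63
19
6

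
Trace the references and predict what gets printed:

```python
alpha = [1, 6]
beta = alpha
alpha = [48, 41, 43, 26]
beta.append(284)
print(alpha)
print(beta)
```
[48, 41, 43, 26]
[1, 6, 284]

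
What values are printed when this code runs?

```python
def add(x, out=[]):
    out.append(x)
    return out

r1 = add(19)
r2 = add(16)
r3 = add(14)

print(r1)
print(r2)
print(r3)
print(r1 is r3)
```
[19, 16, 14]
[19, 16, 14]
[19, 16, 14]
True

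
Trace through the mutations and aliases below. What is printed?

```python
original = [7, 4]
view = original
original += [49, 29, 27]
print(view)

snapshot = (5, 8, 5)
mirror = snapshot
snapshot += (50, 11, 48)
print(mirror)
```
[7, 4, 49, 29, 27]
(5, 8, 5)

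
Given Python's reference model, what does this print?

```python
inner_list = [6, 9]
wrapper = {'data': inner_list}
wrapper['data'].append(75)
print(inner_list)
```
[6, 9, 75]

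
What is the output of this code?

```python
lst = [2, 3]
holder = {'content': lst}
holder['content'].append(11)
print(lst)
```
[2, 3, 11]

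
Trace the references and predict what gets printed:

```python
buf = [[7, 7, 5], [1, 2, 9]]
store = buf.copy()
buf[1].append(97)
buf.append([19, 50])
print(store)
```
[[7, 7, 5], [1, 2, 9, 97]]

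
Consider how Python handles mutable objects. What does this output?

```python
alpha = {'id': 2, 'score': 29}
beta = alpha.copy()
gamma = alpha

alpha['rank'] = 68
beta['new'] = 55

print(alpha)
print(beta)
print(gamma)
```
{'id': 2, 'score': 29, 'rank': 68}
{'id': 2, 'score': 29, 'new': 55}
{'id': 2, 'score': 29, 'rank': 68}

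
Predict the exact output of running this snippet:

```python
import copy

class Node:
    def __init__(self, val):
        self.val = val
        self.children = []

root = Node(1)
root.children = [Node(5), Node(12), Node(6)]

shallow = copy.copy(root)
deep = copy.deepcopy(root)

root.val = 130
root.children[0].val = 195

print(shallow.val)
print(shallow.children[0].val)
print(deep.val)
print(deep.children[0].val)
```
1
195
1
5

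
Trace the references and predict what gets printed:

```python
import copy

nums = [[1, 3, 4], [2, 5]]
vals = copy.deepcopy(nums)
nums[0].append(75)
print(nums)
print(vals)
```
[[1, 3, 4, 75], [2, 5]]
[[1, 3, 4], [2, 5]]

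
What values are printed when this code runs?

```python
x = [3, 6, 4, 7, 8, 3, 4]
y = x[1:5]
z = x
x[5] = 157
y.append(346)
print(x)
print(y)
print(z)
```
[3, 6, 4, 7, 8, 157, 4]
[6, 4, 7, 8, 346]
[3, 6, 4, 7, 8, 157, 4]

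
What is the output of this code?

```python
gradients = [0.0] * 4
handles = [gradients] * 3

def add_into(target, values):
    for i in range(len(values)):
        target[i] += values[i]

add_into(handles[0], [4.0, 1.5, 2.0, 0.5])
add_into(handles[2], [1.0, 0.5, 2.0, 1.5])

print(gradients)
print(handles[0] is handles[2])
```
[5.0, 2.0, 4.0, 2.0]
True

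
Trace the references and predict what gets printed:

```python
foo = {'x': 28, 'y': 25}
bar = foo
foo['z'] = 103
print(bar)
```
{'x': 28, 'y': 25, 'z': 103}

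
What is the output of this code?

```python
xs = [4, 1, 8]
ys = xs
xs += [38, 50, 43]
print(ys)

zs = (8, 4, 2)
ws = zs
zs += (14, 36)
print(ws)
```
[4, 1, 8, 38, 50, 43]
(8, 4, 2)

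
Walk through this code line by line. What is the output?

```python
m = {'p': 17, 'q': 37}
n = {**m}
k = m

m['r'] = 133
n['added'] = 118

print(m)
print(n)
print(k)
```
{'p': 17, 'q': 37, 'r': 133}
{'p': 17, 'q': 37, 'added': 118}
{'p': 17, 'q': 37, 'r': 133}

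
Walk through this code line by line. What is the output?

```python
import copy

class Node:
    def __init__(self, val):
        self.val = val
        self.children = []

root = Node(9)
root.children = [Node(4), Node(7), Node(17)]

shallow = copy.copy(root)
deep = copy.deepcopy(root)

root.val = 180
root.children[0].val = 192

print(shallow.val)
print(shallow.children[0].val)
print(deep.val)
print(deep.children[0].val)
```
9
192
9
4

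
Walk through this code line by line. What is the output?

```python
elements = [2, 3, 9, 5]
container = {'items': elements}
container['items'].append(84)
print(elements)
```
[2, 3, 9, 5, 84]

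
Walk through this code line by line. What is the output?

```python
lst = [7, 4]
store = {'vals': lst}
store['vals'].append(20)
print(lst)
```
[7, 4, 20]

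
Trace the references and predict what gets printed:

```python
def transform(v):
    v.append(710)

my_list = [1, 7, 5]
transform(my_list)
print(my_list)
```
[1, 7, 5, 710]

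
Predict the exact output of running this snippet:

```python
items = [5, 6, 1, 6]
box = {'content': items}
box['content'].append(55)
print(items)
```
[5, 6, 1, 6, 55]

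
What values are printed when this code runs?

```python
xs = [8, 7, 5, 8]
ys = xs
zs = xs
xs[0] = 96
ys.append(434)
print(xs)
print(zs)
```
[96, 7, 5, 8, 434]
[96, 7, 5, 8, 434]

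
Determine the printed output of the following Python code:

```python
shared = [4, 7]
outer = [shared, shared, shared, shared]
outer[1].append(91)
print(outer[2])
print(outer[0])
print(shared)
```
[4, 7, 91]
[4, 7, 91]
[4, 7, 91]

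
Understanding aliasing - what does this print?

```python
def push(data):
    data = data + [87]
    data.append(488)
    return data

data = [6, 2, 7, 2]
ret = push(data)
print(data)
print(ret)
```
[6, 2, 7, 2]
[6, 2, 7, 2, 87, 488]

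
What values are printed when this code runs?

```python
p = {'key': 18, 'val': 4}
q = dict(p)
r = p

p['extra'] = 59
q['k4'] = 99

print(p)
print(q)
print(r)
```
{'key': 18, 'val': 4, 'extra': 59}
{'key': 18, 'val': 4, 'k4': 99}
{'key': 18, 'val': 4, 'extra': 59}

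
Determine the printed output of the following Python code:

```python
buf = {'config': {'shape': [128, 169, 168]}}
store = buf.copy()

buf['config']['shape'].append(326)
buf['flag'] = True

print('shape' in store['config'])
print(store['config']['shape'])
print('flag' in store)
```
True
[128, 169, 168, 326]
False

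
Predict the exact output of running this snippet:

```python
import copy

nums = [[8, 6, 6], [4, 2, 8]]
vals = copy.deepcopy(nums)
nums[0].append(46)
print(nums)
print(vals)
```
[[8, 6, 6, 46], [4, 2, 8]]
[[8, 6, 6], [4, 2, 8]]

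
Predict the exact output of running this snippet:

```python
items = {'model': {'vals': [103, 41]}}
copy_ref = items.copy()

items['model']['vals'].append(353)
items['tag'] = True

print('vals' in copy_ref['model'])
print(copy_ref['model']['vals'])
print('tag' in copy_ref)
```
True
[103, 41, 353]
False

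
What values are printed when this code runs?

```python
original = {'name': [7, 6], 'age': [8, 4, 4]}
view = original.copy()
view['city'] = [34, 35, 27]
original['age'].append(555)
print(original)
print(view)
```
{'name': [7, 6], 'age': [8, 4, 4, 555]}
{'name': [7, 6], 'age': [8, 4, 4, 555], 'city': [34, 35, 27]}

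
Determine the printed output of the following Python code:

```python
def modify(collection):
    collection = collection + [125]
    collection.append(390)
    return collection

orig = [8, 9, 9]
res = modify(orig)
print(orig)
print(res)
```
[8, 9, 9]
[8, 9, 9, 125, 390]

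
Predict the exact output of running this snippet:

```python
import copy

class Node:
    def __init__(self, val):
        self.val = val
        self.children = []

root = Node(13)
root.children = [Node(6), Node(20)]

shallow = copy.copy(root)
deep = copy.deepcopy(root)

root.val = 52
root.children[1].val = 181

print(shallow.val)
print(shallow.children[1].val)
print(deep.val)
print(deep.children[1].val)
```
13
181
13
20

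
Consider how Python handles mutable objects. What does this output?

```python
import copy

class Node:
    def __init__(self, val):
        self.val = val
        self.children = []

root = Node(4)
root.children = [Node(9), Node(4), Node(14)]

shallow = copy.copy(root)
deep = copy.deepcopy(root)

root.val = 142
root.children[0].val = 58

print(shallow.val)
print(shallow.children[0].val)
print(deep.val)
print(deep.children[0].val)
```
4
58
4
9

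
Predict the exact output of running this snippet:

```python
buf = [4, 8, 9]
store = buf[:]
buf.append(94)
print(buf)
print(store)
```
[4, 8, 9, 94]
[4, 8, 9]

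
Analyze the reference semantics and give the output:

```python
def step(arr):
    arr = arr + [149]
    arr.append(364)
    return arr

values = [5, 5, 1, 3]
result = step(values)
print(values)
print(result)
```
[5, 5, 1, 3]
[5, 5, 1, 3, 149, 364]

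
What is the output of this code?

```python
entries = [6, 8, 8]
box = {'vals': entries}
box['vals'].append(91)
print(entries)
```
[6, 8, 8, 91]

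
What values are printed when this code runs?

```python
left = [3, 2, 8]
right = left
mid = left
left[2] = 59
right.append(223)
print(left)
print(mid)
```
[3, 2, 59, 223]
[3, 2, 59, 223]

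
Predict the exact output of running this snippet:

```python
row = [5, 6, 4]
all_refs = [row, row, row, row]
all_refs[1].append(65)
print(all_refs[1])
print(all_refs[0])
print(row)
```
[5, 6, 4, 65]
[5, 6, 4, 65]
[5, 6, 4, 65]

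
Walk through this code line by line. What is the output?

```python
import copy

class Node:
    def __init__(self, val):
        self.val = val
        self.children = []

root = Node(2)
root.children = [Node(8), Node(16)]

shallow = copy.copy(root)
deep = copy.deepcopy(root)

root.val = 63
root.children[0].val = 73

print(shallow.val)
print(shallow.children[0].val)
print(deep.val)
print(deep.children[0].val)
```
2
73
2
8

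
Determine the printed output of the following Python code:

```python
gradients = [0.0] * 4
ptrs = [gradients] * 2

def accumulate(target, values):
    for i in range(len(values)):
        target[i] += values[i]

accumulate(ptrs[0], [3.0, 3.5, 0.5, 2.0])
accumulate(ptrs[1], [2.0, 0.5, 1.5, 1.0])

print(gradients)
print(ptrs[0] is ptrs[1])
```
[5.0, 4.0, 2.0, 3.0]
True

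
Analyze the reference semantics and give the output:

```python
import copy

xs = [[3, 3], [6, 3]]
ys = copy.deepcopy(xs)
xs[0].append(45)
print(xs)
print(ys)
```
[[3, 3, 45], [6, 3]]
[[3, 3], [6, 3]]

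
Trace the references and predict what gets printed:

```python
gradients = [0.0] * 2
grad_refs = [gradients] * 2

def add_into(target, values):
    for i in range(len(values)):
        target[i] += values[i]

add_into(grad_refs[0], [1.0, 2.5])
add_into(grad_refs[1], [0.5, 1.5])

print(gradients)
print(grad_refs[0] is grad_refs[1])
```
[1.5, 4.0]
True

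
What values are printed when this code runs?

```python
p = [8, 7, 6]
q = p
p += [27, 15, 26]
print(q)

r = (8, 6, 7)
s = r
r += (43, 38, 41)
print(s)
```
[8, 7, 6, 27, 15, 26]
(8, 6, 7)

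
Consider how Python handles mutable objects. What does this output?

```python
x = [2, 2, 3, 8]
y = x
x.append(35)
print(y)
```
[2, 2, 3, 8, 35]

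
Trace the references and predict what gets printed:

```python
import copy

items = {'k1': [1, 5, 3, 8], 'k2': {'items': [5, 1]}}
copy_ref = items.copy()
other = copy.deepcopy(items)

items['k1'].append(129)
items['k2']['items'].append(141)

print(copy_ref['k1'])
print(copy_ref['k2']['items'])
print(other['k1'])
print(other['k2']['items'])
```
[1, 5, 3, 8, 129]
[5, 1, 141]
[1, 5, 3, 8]
[5, 1]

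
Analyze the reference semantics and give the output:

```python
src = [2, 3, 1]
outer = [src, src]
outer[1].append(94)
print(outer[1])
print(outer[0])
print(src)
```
[2, 3, 1, 94]
[2, 3, 1, 94]
[2, 3, 1, 94]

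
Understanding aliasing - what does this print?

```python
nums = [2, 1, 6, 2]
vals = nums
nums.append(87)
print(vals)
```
[2, 1, 6, 2, 87]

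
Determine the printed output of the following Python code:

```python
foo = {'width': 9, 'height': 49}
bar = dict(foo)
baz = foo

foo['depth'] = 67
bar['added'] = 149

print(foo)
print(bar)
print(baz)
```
{'width': 9, 'height': 49, 'depth': 67}
{'width': 9, 'height': 49, 'added': 149}
{'width': 9, 'height': 49, 'depth': 67}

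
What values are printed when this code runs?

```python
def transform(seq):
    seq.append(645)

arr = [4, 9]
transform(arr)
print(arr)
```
[4, 9, 645]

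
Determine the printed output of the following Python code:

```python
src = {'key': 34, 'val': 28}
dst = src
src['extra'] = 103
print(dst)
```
{'key': 34, 'val': 28, 'extra': 103}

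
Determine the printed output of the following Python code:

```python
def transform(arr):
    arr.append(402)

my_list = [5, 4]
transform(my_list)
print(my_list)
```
[5, 4, 402]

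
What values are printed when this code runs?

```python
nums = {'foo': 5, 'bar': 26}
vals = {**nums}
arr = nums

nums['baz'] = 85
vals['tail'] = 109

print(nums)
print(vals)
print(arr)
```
{'foo': 5, 'bar': 26, 'baz': 85}
{'foo': 5, 'bar': 26, 'tail': 109}
{'foo': 5, 'bar': 26, 'baz': 85}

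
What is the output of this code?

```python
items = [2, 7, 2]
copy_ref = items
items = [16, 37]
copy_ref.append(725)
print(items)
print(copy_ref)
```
[16, 37]
[2, 7, 2, 725]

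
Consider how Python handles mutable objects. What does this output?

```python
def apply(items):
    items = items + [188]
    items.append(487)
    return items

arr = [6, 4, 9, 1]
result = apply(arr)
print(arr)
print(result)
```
[6, 4, 9, 1]
[6, 4, 9, 1, 188, 487]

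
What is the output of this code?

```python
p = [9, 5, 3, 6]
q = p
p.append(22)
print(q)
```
[9, 5, 3, 6, 22]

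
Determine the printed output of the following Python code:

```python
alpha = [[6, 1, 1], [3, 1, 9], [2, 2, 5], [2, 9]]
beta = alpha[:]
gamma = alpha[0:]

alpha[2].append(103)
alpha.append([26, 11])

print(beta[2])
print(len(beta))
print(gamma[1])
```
[2, 2, 5, 103]
4
[3, 1, 9]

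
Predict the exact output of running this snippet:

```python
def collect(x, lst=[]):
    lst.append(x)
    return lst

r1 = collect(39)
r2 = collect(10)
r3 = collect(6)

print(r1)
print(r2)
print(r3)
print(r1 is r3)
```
[39, 10, 6]
[39, 10, 6]
[39, 10, 6]
True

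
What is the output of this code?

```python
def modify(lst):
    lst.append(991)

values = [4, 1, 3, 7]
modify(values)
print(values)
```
[4, 1, 3, 7, 991]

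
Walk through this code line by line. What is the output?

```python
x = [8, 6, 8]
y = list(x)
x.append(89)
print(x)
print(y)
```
[8, 6, 8, 89]
[8, 6, 8]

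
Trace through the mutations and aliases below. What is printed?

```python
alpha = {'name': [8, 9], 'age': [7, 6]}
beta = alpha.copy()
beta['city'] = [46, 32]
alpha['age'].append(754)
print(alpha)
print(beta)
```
{'name': [8, 9], 'age': [7, 6, 754]}
{'name': [8, 9], 'age': [7, 6, 754], 'city': [46, 32]}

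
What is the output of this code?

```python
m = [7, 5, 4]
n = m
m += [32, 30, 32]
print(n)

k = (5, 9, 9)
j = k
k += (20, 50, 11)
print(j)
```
[7, 5, 4, 32, 30, 32]
(5, 9, 9)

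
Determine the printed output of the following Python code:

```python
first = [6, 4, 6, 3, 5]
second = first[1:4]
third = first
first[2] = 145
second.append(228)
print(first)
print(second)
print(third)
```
[6, 4, 145, 3, 5]
[4, 6, 3, 228]
[6, 4, 145, 3, 5]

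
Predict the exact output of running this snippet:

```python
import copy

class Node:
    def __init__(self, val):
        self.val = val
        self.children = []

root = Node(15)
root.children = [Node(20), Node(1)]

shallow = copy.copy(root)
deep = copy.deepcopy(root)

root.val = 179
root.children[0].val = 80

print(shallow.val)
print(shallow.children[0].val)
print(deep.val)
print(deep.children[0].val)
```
15
80
15
20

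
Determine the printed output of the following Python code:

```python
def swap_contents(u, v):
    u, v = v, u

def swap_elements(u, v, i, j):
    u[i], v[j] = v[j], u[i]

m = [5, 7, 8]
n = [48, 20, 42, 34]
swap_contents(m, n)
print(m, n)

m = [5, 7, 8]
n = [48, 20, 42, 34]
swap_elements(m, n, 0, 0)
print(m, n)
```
[5, 7, 8] [48, 20, 42, 34]
[48, 7, 8] [5, 20, 42, 34]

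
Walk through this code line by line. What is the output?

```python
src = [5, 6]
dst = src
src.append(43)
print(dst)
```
[5, 6, 43]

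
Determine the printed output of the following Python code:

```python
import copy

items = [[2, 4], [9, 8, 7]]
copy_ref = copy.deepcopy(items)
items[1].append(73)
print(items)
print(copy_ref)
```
[[2, 4], [9, 8, 7, 73]]
[[2, 4], [9, 8, 7]]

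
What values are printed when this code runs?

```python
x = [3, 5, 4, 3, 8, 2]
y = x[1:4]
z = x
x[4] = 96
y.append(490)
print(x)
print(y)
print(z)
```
[3, 5, 4, 3, 96, 2]
[5, 4, 3, 490]
[3, 5, 4, 3, 96, 2]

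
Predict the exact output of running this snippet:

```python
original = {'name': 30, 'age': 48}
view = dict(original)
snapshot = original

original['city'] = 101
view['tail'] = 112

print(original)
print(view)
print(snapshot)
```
{'name': 30, 'age': 48, 'city': 101}
{'name': 30, 'age': 48, 'tail': 112}
{'name': 30, 'age': 48, 'city': 101}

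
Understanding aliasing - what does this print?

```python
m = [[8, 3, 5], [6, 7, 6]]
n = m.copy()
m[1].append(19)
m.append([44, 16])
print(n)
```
[[8, 3, 5], [6, 7, 6, 19]]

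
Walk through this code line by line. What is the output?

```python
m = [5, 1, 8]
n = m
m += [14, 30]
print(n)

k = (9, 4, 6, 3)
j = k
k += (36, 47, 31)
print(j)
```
[5, 1, 8, 14, 30]
(9, 4, 6, 3)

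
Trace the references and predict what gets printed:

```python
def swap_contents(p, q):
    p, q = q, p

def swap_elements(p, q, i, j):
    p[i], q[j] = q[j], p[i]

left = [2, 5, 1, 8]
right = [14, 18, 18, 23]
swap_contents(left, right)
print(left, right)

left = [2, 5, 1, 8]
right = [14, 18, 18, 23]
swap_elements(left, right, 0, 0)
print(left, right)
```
[2, 5, 1, 8] [14, 18, 18, 23]
[14, 5, 1, 8] [2, 18, 18, 23]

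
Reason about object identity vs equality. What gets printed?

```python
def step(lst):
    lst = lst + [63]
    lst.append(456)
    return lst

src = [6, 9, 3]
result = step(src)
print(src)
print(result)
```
[6, 9, 3]
[6, 9, 3, 63, 456]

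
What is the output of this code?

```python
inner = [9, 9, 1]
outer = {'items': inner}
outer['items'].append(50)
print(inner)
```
[9, 9, 1, 50]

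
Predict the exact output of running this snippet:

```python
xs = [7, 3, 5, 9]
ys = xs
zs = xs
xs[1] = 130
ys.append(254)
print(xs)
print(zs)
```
[7, 130, 5, 9, 254]
[7, 130, 5, 9, 254]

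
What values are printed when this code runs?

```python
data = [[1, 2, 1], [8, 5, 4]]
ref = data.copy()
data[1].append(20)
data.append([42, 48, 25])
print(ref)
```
[[1, 2, 1], [8, 5, 4, 20]]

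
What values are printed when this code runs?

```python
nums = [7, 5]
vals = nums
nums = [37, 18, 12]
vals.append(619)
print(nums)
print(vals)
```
[37, 18, 12]
[7, 5, 619]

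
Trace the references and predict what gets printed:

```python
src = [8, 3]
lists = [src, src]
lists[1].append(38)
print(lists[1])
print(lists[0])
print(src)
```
[8, 3, 38]
[8, 3, 38]
[8, 3, 38]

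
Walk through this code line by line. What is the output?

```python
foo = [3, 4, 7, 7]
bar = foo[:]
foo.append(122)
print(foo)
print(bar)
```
[3, 4, 7, 7, 122]
[3, 4, 7, 7]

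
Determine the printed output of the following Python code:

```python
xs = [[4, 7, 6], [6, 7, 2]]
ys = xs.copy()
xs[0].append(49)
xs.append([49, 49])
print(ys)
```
[[4, 7, 6, 49], [6, 7, 2]]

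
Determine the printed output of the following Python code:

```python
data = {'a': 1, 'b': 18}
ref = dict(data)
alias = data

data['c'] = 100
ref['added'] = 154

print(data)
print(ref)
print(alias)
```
{'a': 1, 'b': 18, 'c': 100}
{'a': 1, 'b': 18, 'added': 154}
{'a': 1, 'b': 18, 'c': 100}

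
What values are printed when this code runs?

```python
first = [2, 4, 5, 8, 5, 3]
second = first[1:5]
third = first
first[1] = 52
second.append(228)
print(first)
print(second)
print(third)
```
[2, 52, 5, 8, 5, 3]
[4, 5, 8, 5, 228]
[2, 52, 5, 8, 5, 3]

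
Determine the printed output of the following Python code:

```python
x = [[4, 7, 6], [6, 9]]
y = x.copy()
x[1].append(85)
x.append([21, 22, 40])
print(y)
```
[[4, 7, 6], [6, 9, 85]]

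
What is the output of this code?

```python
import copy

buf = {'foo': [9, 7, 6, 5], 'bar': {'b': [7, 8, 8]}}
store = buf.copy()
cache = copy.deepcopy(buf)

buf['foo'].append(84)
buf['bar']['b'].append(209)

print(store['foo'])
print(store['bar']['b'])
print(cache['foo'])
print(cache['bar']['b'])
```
[9, 7, 6, 5, 84]
[7, 8, 8, 209]
[9, 7, 6, 5]
[7, 8, 8]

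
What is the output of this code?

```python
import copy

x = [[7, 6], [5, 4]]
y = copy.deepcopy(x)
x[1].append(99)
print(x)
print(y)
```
[[7, 6], [5, 4, 99]]
[[7, 6], [5, 4]]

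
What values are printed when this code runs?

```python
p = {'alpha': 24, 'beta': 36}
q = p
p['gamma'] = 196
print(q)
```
{'alpha': 24, 'beta': 36, 'gamma': 196}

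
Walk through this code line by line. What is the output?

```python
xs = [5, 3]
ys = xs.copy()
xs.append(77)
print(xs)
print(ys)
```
[5, 3, 77]
[5, 3]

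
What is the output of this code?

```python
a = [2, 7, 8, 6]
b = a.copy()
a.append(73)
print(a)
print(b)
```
[2, 7, 8, 6, 73]
[2, 7, 8, 6]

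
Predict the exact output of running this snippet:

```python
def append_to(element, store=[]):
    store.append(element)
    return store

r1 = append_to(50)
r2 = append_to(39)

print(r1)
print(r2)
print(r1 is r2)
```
[50, 39]
[50, 39]
True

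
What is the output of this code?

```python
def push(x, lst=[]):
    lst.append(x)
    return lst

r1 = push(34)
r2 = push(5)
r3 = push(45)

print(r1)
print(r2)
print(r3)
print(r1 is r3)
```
[34, 5, 45]
[34, 5, 45]
[34, 5, 45]
True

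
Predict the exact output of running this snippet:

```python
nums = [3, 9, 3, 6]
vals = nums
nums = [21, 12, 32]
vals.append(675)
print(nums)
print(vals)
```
[21, 12, 32]
[3, 9, 3, 6, 675]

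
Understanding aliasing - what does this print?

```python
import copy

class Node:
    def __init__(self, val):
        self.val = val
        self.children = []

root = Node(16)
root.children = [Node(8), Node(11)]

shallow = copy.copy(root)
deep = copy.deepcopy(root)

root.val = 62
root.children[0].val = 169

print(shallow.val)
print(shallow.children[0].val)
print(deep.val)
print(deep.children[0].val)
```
16
169
16
8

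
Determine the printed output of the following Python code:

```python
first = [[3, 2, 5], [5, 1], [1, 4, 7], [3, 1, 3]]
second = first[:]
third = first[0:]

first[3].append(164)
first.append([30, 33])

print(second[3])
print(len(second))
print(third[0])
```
[3, 1, 3, 164]
4
[3, 2, 5]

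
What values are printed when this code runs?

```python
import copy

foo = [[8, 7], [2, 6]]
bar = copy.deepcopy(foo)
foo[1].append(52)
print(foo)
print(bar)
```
[[8, 7], [2, 6, 52]]
[[8, 7], [2, 6]]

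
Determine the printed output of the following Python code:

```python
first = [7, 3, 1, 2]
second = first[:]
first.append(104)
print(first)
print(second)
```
[7, 3, 1, 2, 104]
[7, 3, 1, 2]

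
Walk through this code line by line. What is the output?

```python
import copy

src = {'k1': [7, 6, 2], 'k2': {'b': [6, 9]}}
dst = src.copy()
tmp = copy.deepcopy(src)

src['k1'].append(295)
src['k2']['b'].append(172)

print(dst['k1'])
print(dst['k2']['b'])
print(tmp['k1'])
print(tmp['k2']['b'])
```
[7, 6, 2, 295]
[6, 9, 172]
[7, 6, 2]
[6, 9]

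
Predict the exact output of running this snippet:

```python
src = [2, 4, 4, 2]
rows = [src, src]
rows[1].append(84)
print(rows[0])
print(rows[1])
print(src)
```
[2, 4, 4, 2, 84]
[2, 4, 4, 2, 84]
[2, 4, 4, 2, 84]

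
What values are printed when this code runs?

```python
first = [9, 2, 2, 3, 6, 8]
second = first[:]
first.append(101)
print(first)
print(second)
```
[9, 2, 2, 3, 6, 8, 101]
[9, 2, 2, 3, 6, 8]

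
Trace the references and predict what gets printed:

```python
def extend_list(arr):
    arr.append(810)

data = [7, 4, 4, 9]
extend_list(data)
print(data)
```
[7, 4, 4, 9, 810]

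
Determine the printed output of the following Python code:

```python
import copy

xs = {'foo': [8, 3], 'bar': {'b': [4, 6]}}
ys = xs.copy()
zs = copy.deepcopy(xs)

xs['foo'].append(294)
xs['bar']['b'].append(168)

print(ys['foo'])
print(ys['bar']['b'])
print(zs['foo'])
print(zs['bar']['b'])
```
[8, 3, 294]
[4, 6, 168]
[8, 3]
[4, 6]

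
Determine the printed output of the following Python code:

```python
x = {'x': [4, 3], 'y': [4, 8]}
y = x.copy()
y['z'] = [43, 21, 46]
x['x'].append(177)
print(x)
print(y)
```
{'x': [4, 3, 177], 'y': [4, 8]}
{'x': [4, 3, 177], 'y': [4, 8], 'z': [43, 21, 46]}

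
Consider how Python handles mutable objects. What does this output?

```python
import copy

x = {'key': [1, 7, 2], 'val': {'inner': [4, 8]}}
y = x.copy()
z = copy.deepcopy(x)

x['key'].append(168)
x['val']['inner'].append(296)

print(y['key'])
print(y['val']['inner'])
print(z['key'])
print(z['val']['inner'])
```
[1, 7, 2, 168]
[4, 8, 296]
[1, 7, 2]
[4, 8]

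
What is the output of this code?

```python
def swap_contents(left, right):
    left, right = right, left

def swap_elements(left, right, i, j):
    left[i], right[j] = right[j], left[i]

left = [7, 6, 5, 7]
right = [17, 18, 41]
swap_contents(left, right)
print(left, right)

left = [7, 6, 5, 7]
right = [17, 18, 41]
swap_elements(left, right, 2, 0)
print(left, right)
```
[7, 6, 5, 7] [17, 18, 41]
[7, 6, 17, 7] [5, 18, 41]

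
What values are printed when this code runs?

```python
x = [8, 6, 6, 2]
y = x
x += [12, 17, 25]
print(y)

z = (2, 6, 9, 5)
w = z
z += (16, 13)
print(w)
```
[8, 6, 6, 2, 12, 17, 25]
(2, 6, 9, 5)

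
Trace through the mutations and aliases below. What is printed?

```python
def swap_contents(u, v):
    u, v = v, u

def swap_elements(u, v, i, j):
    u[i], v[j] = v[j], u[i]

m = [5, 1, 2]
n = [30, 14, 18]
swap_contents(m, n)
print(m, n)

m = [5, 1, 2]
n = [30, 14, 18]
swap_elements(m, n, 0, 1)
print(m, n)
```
[5, 1, 2] [30, 14, 18]
[14, 1, 2] [30, 5, 18]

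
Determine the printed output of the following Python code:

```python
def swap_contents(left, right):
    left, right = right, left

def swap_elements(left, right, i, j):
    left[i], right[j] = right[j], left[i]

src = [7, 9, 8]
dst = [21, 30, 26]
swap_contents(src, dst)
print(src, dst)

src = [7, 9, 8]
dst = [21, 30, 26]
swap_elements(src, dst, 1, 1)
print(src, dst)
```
[7, 9, 8] [21, 30, 26]
[7, 30, 8] [21, 9, 26]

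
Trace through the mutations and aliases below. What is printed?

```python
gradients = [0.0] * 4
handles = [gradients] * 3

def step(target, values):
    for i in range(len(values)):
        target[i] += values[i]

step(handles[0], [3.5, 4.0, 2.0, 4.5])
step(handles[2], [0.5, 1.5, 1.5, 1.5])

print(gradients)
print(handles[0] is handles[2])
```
[4.0, 5.5, 3.5, 6.0]
True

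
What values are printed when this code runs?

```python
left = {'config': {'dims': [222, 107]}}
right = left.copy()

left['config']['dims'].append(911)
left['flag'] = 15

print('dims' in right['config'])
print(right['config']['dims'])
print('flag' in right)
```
True
[222, 107, 911]
False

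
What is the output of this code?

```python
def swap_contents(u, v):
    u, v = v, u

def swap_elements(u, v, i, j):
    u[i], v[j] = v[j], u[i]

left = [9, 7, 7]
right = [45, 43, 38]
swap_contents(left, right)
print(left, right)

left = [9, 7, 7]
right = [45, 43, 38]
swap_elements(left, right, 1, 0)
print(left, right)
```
[9, 7, 7] [45, 43, 38]
[9, 45, 7] [7, 43, 38]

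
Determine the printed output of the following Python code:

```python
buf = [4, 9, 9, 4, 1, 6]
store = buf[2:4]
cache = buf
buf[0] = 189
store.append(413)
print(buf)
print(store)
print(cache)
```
[189, 9, 9, 4, 1, 6]
[9, 4, 413]
[189, 9, 9, 4, 1, 6]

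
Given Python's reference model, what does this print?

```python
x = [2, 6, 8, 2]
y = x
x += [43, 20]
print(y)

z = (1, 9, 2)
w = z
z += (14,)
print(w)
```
[2, 6, 8, 2, 43, 20]
(1, 9, 2)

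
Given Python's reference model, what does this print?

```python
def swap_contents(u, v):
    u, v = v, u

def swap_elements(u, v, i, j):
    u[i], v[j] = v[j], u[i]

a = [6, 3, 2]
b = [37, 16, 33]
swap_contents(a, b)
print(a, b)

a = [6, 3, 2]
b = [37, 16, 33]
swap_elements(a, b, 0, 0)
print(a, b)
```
[6, 3, 2] [37, 16, 33]
[37, 3, 2] [6, 16, 33]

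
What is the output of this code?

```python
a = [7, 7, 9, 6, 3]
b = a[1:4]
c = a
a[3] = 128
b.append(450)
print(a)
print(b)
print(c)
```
[7, 7, 9, 128, 3]
[7, 9, 6, 450]
[7, 7, 9, 128, 3]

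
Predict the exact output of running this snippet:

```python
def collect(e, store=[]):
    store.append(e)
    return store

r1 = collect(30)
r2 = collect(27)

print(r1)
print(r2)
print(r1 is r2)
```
[30, 27]
[30, 27]
True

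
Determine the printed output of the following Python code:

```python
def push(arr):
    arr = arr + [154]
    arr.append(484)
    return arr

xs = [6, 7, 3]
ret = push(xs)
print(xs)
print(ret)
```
[6, 7, 3]
[6, 7, 3, 154, 484]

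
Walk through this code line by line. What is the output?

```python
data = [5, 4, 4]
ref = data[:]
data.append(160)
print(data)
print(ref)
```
[5, 4, 4, 160]
[5, 4, 4]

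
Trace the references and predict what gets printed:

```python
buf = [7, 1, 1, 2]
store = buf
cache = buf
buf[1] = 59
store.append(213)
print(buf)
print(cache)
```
[7, 59, 1, 2, 213]
[7, 59, 1, 2, 213]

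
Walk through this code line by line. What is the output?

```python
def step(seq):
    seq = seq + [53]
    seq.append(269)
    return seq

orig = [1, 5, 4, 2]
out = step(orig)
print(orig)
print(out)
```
[1, 5, 4, 2]
[1, 5, 4, 2, 53, 269]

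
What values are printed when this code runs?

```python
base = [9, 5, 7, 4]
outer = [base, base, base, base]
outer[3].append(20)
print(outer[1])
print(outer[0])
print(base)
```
[9, 5, 7, 4, 20]
[9, 5, 7, 4, 20]
[9, 5, 7, 4, 20]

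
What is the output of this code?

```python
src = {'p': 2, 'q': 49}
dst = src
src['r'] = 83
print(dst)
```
{'p': 2, 'q': 49, 'r': 83}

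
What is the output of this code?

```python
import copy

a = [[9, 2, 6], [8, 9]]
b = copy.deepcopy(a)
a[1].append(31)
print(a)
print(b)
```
[[9, 2, 6], [8, 9, 31]]
[[9, 2, 6], [8, 9]]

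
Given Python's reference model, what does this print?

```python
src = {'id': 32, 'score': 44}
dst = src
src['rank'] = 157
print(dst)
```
{'id': 32, 'score': 44, 'rank': 157}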